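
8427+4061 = 12488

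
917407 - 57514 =859893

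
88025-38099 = 49926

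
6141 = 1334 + 4807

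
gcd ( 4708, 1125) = 1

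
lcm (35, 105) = 105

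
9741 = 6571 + 3170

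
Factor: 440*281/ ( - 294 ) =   -  2^2*3^( - 1)*5^1*7^ ( - 2 )*11^1*281^1  =  -61820/147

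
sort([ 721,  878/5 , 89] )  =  [89, 878/5,  721]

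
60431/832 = 72 + 527/832 = 72.63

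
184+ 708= 892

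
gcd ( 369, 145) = 1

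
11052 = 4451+6601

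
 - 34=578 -612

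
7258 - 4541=2717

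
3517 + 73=3590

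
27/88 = 27/88 = 0.31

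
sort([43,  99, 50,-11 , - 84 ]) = [ - 84, - 11,43, 50, 99]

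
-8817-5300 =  - 14117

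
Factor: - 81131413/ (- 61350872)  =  7375583/5577352= 2^(  -  3)*11^(  -  1) * 61^( - 1 ) * 1039^ ( - 1 ) * 7375583^1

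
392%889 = 392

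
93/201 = 31/67 = 0.46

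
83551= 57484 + 26067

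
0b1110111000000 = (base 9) 11402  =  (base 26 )b6o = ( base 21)h5e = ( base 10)7616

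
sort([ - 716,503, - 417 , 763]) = [ - 716, - 417,503,763 ] 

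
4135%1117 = 784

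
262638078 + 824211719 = 1086849797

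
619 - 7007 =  - 6388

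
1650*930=1534500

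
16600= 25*664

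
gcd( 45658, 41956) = 1234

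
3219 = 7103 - 3884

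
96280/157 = 96280/157 = 613.25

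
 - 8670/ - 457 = 18  +  444/457 =18.97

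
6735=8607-1872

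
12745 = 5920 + 6825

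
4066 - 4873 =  - 807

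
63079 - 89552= - 26473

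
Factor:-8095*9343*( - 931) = 70413005635 = 5^1*7^2*  19^1 *1619^1 * 9343^1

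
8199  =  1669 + 6530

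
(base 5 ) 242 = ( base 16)48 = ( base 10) 72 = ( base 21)39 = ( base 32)28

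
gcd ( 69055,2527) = 7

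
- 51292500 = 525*( - 97700) 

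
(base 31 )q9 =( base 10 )815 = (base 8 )1457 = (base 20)20F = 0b1100101111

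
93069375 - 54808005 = 38261370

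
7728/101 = 7728/101 = 76.51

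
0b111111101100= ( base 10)4076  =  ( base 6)30512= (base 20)a3g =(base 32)3VC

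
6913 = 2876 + 4037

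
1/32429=1/32429  =  0.00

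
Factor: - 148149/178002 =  - 531/638 = -  2^(-1)*3^2*11^(- 1)*29^ (-1 )*59^1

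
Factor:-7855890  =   - 2^1*3^1*5^1*7^1*37409^1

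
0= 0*( - 36049 )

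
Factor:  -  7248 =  - 2^4*3^1 * 151^1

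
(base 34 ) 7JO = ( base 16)223A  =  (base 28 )B4Q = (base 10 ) 8762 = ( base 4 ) 2020322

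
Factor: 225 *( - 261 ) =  - 58725 = -  3^4*5^2*29^1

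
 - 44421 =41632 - 86053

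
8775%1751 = 20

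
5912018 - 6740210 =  - 828192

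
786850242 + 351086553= 1137936795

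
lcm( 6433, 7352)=51464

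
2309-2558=-249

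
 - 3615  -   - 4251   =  636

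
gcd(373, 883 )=1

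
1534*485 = 743990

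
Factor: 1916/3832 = 2^ (  -  1) = 1/2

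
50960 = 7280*7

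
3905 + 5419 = 9324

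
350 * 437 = 152950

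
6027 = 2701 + 3326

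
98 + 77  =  175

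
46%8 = 6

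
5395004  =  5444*991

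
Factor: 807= 3^1*269^1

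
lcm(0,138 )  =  0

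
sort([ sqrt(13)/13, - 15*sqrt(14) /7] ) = [ - 15*sqrt(14)/7, sqrt( 13 ) /13 ] 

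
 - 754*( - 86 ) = 64844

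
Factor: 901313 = 7^1*331^1*389^1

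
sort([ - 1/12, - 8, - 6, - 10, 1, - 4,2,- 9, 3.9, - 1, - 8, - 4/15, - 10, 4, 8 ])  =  [ - 10,  -  10, - 9,-8, - 8, - 6,  -  4,-1, - 4/15, - 1/12, 1, 2, 3.9, 4,8 ] 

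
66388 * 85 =5642980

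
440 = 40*11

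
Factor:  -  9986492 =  -2^2*43^1*58061^1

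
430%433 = 430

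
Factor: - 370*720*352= -93772800 = -2^10*3^2*5^2*11^1*37^1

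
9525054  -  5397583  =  4127471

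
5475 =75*73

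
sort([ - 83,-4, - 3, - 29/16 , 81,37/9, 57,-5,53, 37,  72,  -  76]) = [-83, - 76, - 5,-4,- 3,-29/16,37/9,37, 53,57, 72,81] 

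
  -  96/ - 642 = 16/107 = 0.15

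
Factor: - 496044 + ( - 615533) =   -  1111577^1= - 1111577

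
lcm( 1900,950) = 1900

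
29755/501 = 59 + 196/501= 59.39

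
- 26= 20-46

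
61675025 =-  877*( - 70325)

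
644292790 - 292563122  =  351729668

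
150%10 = 0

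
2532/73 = 2532/73 = 34.68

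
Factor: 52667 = 52667^1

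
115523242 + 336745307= 452268549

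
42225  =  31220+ 11005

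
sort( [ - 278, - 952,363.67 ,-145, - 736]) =[ - 952, - 736, - 278,- 145, 363.67]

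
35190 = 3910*9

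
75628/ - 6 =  - 37814/3 = - 12604.67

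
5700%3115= 2585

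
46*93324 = 4292904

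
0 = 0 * 84030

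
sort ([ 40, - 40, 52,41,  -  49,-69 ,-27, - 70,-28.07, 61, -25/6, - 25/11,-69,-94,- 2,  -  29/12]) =[ - 94,-70, - 69, - 69, - 49, - 40,-28.07, - 27, - 25/6, - 29/12, - 25/11 , - 2,40,41, 52,  61 ] 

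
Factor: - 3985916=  - 2^2 * 11^1*157^1*577^1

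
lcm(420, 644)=9660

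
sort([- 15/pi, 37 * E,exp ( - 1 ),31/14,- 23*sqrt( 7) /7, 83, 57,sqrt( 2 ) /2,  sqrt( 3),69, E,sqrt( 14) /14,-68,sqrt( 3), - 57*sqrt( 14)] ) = [ - 57*sqrt (14) , - 68,- 23*sqrt ( 7)/7 ,-15/pi,sqrt(14)/14,exp(  -  1),  sqrt( 2)/2,sqrt(3), sqrt(3) , 31/14, E , 57,69,  83, 37 * E ] 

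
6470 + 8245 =14715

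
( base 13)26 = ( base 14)24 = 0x20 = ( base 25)17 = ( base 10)32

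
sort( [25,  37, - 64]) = [ - 64,25, 37] 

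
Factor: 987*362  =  357294 = 2^1*3^1*7^1* 47^1 *181^1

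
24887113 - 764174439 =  - 739287326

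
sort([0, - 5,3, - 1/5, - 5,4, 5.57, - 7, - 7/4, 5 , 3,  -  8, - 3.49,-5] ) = [-8, - 7, - 5, - 5, - 5, - 3.49, -7/4, - 1/5,0, 3,3,4,5,5.57] 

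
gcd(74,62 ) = 2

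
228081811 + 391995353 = 620077164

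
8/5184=1/648 =0.00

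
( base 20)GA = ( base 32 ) AA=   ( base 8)512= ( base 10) 330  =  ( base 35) 9f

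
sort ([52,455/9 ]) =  [455/9,52]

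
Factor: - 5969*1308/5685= - 2602484/1895=- 2^2*5^ ( - 1)* 47^1*109^1 * 127^1 * 379^ ( - 1 )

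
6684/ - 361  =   - 19 + 175/361= - 18.52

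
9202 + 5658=14860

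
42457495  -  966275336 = -923817841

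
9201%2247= 213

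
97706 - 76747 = 20959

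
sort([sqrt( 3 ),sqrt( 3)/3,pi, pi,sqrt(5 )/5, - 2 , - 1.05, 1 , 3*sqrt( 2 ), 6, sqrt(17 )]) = [ - 2,-1.05,sqrt(5) /5, sqrt(3) /3,1, sqrt(3 ),pi  ,  pi, sqrt( 17), 3*sqrt(2),6]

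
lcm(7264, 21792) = 21792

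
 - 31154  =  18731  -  49885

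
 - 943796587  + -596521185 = -1540317772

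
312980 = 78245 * 4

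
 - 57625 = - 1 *57625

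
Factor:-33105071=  - 313^1*105767^1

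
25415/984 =25415/984 = 25.83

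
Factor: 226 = 2^1*113^1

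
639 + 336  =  975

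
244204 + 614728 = 858932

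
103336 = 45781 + 57555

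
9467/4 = 9467/4 = 2366.75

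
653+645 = 1298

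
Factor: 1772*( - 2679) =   -  2^2*3^1*  19^1*47^1*443^1 =-4747188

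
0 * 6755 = 0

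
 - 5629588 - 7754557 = -13384145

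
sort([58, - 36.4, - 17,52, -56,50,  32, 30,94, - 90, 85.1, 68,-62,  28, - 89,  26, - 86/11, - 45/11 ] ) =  [ - 90,  -  89,  -  62, - 56, - 36.4, - 17, - 86/11,  -  45/11, 26, 28, 30, 32, 50,52, 58, 68,85.1, 94]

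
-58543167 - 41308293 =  - 99851460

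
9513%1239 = 840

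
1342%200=142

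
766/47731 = 766/47731 = 0.02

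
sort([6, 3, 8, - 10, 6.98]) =[- 10,3, 6,  6.98,  8]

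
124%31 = 0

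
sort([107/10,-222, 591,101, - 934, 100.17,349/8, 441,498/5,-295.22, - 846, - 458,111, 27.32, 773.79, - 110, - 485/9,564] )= [ - 934, - 846, - 458, - 295.22,  -  222, - 110,-485/9 , 107/10, 27.32 , 349/8, 498/5,100.17, 101, 111, 441,564,  591, 773.79] 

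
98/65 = 98/65  =  1.51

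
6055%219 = 142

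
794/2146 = 397/1073 = 0.37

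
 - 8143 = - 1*8143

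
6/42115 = 6/42115=0.00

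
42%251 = 42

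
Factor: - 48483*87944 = -2^3 * 3^2*5387^1*10993^1  =  - 4263788952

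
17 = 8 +9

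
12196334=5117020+7079314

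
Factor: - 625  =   - 5^4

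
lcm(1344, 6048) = 12096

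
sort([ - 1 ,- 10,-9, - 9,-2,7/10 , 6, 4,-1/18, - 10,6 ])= [-10,-10, -9, - 9,  -  2,  -  1,- 1/18,7/10,4,6,6]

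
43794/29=1510 + 4/29 = 1510.14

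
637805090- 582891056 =54914034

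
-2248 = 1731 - 3979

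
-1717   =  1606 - 3323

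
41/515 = 41/515= 0.08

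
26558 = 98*271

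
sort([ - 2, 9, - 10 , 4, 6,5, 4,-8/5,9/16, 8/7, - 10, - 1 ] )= [ - 10, - 10,- 2, - 8/5, - 1,9/16,8/7, 4 , 4  ,  5, 6,9]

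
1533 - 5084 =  - 3551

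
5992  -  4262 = 1730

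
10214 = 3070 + 7144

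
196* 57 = 11172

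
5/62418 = 5/62418 = 0.00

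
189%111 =78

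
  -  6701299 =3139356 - 9840655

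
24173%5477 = 2265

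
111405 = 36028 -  - 75377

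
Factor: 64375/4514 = 2^( - 1)*5^4 * 37^(  -  1)*61^ ( - 1)*103^1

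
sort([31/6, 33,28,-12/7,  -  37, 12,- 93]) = [ - 93 , - 37, -12/7,31/6, 12,28, 33 ] 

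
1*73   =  73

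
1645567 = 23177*71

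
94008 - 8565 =85443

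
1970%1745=225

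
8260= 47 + 8213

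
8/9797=8/9797=0.00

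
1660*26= 43160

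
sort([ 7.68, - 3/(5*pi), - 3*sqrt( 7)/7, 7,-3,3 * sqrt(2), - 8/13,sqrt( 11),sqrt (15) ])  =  [ - 3, - 3*sqrt( 7 ) /7,  -  8/13,-3/( 5*pi) , sqrt(11),sqrt( 15 ),3 * sqrt( 2 ) , 7,7.68]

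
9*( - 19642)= - 176778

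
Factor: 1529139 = 3^1*19^1*139^1*193^1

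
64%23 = 18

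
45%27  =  18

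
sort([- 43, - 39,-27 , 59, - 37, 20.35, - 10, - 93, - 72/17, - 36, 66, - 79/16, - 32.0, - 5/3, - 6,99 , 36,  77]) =[ - 93, - 43,-39, -37, - 36, - 32.0, -27, - 10, - 6, - 79/16, - 72/17,- 5/3,20.35,36,59,66, 77,99] 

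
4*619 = 2476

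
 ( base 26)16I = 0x352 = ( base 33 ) PP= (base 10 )850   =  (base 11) 703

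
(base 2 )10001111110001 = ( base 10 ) 9201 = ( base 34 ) 7wl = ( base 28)bkh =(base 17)1ee4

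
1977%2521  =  1977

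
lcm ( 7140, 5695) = 478380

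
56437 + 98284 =154721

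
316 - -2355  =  2671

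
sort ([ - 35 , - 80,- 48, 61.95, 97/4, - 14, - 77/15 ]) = [-80,  -  48, - 35,  -  14 , - 77/15,97/4, 61.95]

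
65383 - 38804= 26579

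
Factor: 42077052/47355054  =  7012842/7892509 = 2^1*3^1 * 109^1 * 241^(-1) * 10723^1*32749^(  -  1) 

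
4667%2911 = 1756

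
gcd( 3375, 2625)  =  375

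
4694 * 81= 380214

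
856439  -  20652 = 835787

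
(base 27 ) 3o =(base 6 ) 253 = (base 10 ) 105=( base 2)1101001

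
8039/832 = 9 + 551/832 = 9.66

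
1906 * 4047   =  7713582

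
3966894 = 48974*81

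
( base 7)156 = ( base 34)2M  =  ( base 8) 132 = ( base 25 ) 3F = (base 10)90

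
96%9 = 6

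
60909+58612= 119521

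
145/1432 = 145/1432 = 0.10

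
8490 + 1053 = 9543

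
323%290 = 33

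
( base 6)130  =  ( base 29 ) 1p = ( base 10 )54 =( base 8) 66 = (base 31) 1N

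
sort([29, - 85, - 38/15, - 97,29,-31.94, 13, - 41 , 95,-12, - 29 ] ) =[ - 97, - 85,-41,-31.94, - 29, - 12, - 38/15,13 , 29,29,95]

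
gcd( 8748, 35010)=18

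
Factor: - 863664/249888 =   -  2^( - 1)*137^( - 1) * 947^1  =  - 947/274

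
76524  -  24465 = 52059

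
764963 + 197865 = 962828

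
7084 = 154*46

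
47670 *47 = 2240490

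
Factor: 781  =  11^1*71^1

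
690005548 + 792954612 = 1482960160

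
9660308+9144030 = 18804338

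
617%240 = 137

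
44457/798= 55 + 27/38 = 55.71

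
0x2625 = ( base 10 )9765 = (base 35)7y0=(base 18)1c29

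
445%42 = 25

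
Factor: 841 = 29^2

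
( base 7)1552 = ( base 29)lg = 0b1001110001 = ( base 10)625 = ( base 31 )K5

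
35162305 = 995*35339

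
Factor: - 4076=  - 2^2*1019^1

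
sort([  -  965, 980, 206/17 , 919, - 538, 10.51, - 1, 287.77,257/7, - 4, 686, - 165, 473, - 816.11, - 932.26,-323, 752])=[-965 ,-932.26, -816.11, - 538, - 323 , - 165, - 4, - 1, 10.51, 206/17, 257/7, 287.77, 473, 686 , 752, 919,980]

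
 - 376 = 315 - 691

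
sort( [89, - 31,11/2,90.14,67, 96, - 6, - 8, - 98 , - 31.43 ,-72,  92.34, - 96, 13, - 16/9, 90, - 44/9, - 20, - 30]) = [ - 98, -96,- 72, - 31.43, - 31, - 30, - 20, - 8,  -  6, - 44/9, - 16/9, 11/2,  13,  67,89,90,  90.14, 92.34,96]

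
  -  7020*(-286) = 2007720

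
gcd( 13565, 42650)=5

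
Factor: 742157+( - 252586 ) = 489571 = 489571^1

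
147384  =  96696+50688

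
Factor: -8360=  - 2^3 * 5^1*11^1*19^1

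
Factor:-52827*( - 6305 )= 3^1*5^1*13^1*97^1  *  17609^1= 333074235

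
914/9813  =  914/9813 = 0.09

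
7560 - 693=6867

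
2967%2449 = 518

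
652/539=1  +  113/539 = 1.21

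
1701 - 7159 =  - 5458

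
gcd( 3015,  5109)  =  3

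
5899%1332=571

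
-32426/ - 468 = 16213/234=69.29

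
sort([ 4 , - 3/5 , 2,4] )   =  [ - 3/5,2,4, 4] 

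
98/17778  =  49/8889 = 0.01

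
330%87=69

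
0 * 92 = 0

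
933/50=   18 + 33/50= 18.66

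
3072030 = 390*7877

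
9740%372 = 68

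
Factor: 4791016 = 2^3*598877^1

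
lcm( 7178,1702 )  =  165094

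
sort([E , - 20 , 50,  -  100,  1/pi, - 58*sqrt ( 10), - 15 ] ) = [ - 58*sqrt( 10) , - 100, - 20, - 15 , 1/pi , E  ,  50] 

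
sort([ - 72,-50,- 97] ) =[ - 97, - 72, - 50]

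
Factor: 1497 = 3^1*499^1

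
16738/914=18 + 143/457 = 18.31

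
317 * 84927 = 26921859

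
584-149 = 435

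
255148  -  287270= - 32122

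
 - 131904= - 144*916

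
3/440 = 3/440=0.01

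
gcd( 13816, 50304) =8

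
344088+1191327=1535415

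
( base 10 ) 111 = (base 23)4j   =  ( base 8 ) 157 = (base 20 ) 5b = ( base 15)76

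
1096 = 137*8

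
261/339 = 87/113 = 0.77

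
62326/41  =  62326/41 = 1520.15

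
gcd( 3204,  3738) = 534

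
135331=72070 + 63261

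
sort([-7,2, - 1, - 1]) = [ - 7, - 1,-1, 2 ] 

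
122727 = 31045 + 91682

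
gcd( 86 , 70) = 2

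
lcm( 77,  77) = 77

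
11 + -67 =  - 56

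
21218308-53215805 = -31997497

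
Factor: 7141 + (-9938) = - 2797 =-2797^1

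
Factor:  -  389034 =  - 2^1*3^2*21613^1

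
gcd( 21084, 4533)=3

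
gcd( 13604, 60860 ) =716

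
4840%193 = 15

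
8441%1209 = 1187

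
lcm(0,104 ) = 0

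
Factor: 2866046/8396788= 1433023/4198394=2^(- 1)*109^1 *13147^1*2099197^(- 1 )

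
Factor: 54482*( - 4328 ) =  - 235798096 = - 2^4*541^1*27241^1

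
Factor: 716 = 2^2*179^1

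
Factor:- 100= - 2^2*5^2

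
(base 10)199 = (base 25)7o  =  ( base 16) C7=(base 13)124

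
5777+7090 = 12867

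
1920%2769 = 1920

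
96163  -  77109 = 19054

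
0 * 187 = 0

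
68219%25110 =17999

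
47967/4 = 47967/4=11991.75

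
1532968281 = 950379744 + 582588537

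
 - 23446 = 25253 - 48699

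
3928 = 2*1964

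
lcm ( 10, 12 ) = 60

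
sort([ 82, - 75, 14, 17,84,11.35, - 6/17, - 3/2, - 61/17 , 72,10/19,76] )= [ - 75, -61/17,  -  3/2, - 6/17,  10/19,11.35, 14,17 , 72, 76, 82, 84]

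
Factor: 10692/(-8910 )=  -  6/5 = - 2^1*3^1 * 5^( - 1 ) 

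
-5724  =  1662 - 7386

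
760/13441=760/13441 = 0.06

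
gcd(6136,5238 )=2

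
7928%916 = 600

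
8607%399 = 228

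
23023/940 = 24+463/940 = 24.49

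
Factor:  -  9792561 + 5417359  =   -4375202 = - 2^1*13^1*168277^1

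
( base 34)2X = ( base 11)92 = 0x65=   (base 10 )101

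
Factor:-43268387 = -43268387^1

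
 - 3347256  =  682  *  (  -  4908) 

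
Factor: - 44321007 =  - 3^1*137^1*107837^1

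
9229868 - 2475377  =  6754491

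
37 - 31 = 6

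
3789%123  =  99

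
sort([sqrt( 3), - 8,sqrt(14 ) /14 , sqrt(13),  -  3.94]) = [ - 8 ,-3.94, sqrt(14)/14,  sqrt( 3),sqrt( 13)]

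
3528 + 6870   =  10398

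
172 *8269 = 1422268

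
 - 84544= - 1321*64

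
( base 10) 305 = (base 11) 258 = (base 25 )c5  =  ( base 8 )461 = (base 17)10g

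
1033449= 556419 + 477030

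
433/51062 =433/51062 = 0.01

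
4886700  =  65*75180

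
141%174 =141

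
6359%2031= 266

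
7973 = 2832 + 5141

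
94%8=6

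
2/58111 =2/58111 = 0.00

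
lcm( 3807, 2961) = 26649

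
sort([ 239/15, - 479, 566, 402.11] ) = [-479, 239/15, 402.11, 566 ]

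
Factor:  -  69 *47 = -3^1*23^1*47^1 = -3243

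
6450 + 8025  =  14475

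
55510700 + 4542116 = 60052816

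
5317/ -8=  - 665 + 3/8 =- 664.62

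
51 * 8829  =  450279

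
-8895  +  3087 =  - 5808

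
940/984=235/246 = 0.96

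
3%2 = 1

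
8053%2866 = 2321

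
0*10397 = 0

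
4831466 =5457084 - 625618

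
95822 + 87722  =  183544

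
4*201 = 804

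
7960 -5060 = 2900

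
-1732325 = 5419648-7151973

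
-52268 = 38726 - 90994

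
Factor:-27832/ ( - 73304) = 11^ ( - 1 )*17^( - 1)*71^1 = 71/187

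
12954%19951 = 12954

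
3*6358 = 19074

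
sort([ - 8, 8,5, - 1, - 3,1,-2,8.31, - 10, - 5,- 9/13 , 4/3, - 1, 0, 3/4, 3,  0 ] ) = [- 10, - 8, - 5, - 3, - 2, - 1, - 1, - 9/13,0 , 0,  3/4, 1 , 4/3, 3,5 , 8,8.31 ] 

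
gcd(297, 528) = 33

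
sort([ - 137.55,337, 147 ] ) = [ - 137.55, 147,337] 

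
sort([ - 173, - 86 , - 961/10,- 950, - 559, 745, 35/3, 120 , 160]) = [  -  950, - 559, - 173 ,-961/10, - 86, 35/3, 120 , 160,745]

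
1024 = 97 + 927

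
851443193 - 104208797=747234396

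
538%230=78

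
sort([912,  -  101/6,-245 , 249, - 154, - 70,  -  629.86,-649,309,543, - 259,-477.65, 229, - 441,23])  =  [ - 649, - 629.86,  -  477.65,-441, - 259, - 245,-154, - 70, - 101/6 , 23,  229, 249,309,543,912]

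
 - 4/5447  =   - 4/5447 =-0.00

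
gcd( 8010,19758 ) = 534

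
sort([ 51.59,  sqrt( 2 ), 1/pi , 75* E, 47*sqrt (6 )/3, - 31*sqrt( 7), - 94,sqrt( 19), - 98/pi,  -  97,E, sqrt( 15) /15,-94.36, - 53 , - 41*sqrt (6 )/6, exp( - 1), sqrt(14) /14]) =[ - 97, - 94.36, - 94, - 31*sqrt(7) , - 53, - 98/pi, - 41*sqrt (6 )/6, sqrt(15 )/15, sqrt(14)/14, 1/pi, exp(  -  1 ), sqrt( 2), E, sqrt(19) , 47 *sqrt (6) /3,51.59,75*E]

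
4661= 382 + 4279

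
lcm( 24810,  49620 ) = 49620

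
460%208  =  44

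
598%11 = 4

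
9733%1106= 885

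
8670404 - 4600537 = 4069867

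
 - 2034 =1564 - 3598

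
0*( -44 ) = 0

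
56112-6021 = 50091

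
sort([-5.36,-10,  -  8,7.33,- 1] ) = [ - 10, - 8 , - 5.36, - 1,7.33] 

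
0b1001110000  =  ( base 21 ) 18f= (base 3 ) 212010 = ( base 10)624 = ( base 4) 21300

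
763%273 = 217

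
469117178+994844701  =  1463961879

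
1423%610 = 203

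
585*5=2925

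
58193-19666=38527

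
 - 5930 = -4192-1738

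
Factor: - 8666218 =-2^1*11^1  *  393919^1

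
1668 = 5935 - 4267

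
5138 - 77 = 5061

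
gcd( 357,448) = 7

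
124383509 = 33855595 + 90527914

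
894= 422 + 472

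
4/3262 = 2/1631 =0.00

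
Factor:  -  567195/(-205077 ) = 5^1*197^(-1 ) * 347^(  -  1)*37813^1  =  189065/68359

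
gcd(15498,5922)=126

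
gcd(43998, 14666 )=14666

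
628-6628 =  - 6000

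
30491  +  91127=121618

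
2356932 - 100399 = 2256533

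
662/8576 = 331/4288=0.08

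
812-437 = 375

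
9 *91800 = 826200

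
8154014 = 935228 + 7218786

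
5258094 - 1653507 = 3604587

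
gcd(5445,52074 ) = 99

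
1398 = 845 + 553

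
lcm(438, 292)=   876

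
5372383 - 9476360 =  - 4103977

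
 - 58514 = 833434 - 891948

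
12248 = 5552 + 6696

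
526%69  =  43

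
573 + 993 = 1566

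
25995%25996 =25995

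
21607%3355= 1477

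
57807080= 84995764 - 27188684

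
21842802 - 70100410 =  - 48257608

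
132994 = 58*2293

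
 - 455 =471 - 926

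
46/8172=23/4086 = 0.01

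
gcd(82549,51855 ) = 1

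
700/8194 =350/4097 = 0.09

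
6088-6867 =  -779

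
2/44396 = 1/22198 = 0.00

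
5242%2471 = 300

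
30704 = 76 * 404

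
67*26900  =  1802300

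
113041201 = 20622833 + 92418368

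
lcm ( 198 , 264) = 792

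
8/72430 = 4/36215 = 0.00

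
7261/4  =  7261/4 = 1815.25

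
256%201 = 55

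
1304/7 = 186 + 2/7= 186.29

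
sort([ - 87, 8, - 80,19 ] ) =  [ - 87, - 80, 8, 19 ]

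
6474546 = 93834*69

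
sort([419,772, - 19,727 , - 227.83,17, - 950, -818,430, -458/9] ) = [-950,-818, - 227.83, - 458/9, - 19,17,  419,430, 727, 772] 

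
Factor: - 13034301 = - 3^1*7^1*199^1*3119^1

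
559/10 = 55+9/10 = 55.90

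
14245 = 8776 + 5469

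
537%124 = 41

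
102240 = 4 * 25560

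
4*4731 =18924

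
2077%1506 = 571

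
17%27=17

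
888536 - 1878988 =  - 990452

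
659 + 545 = 1204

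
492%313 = 179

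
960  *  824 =791040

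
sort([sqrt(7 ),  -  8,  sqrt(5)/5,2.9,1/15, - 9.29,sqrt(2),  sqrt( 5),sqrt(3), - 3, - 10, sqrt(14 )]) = [ - 10, - 9.29,-8, - 3,1/15, sqrt(5)/5,sqrt(2) , sqrt(3),sqrt(5) , sqrt( 7),2.9,sqrt(14)]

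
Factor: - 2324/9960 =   -  7/30 =-2^( - 1) * 3^(-1)*5^ ( -1)*7^1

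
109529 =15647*7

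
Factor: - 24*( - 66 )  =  2^4*3^2*11^1= 1584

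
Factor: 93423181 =29^1*31^1*103919^1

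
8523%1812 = 1275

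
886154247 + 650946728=1537100975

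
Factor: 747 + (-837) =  - 90 = - 2^1*3^2*5^1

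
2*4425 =8850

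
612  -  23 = 589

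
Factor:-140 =  -  2^2*5^1*7^1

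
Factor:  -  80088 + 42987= - 37101 = -3^1 * 83^1 * 149^1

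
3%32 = 3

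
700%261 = 178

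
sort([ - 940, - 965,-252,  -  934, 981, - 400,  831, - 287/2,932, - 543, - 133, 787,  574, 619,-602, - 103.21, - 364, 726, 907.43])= [ - 965, - 940, - 934, - 602, - 543 , - 400, - 364, - 252,-287/2, - 133, - 103.21,  574, 619,726, 787, 831, 907.43, 932, 981]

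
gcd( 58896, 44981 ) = 1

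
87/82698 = 29/27566 =0.00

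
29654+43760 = 73414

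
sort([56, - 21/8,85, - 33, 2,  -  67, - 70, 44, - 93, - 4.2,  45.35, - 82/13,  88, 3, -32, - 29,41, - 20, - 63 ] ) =[ - 93, - 70, - 67, - 63,- 33, - 32, - 29, - 20 , - 82/13, - 4.2, - 21/8,2, 3,41, 44,45.35, 56, 85, 88 ] 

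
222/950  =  111/475=0.23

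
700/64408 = 175/16102 = 0.01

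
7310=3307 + 4003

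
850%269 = 43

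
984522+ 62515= 1047037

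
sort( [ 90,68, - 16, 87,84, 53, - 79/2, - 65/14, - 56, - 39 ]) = [ - 56, - 79/2, - 39  , - 16, - 65/14, 53,68,  84,87, 90 ]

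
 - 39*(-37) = 1443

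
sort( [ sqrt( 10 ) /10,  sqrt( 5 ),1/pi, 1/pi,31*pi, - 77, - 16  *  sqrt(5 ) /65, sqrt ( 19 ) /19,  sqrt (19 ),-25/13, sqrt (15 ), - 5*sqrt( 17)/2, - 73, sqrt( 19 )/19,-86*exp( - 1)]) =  [ -77, - 73, - 86 * exp (  -  1 ), - 5*sqrt( 17)/2, - 25/13 , - 16  *  sqrt(5 ) /65,  sqrt( 19 ) /19,sqrt (19)/19, sqrt(10)/10, 1/pi, 1/pi, sqrt( 5), sqrt( 15 ), sqrt( 19 ), 31*pi] 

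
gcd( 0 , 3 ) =3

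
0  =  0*343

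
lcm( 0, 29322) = 0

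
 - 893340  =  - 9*99260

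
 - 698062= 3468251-4166313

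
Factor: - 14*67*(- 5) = 2^1* 5^1*7^1 * 67^1 =4690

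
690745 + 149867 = 840612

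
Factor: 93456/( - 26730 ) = -472/135 =-2^3*3^(  -  3) * 5^( - 1)*59^1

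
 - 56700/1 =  - 56700= -56700.00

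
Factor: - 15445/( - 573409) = 5^1*3089^1*573409^( - 1 ) 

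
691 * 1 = 691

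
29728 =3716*8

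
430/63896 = 215/31948 = 0.01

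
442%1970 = 442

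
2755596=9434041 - 6678445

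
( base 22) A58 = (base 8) 11536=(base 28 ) 692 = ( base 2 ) 1001101011110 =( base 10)4958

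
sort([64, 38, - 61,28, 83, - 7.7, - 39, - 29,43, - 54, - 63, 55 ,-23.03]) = [ - 63, - 61, - 54 , - 39, - 29, - 23.03, - 7.7, 28, 38, 43,55, 64, 83 ] 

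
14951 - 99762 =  - 84811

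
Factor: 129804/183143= 2^2 * 3^1 * 29^1*491^( - 1) = 348/491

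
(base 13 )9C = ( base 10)129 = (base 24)59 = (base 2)10000001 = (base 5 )1004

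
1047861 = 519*2019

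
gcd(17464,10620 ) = 236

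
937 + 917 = 1854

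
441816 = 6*73636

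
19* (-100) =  - 1900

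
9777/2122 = 9777/2122 = 4.61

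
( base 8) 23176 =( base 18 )1c78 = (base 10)9854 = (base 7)40505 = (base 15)2DBE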